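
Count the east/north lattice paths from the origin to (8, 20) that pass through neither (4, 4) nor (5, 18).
Number of paths = 2442965

Inclusion–exclusion. Total paths: C(28, 8) = 3108105. Through P₁: C(8, 4)·C(20, 4) = 339150. Through P₂: C(23, 5)·C(5, 3) = 336490. Since P₁ is strictly southwest of P₂, a monotone path through both must visit P₁ then P₂; paths through both = C(8, 4)·C(15, 1)·C(5, 3) = 10500. Avoid both = 3108105 − 339150 − 336490 + 10500 = 2442965.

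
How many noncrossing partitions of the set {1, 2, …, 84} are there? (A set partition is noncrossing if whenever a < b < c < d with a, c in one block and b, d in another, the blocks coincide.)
C_84 = 270557451039395118028642463289168566420671280440

These noncrossing partitions are counted by the Catalan number C_n = (1/(n + 1)) · C(2n, n). For n = 84: C_84 = (1/85) · C(168, 84) = 22997383338348585032434609379579328145757058837400/85 = 270557451039395118028642463289168566420671280440.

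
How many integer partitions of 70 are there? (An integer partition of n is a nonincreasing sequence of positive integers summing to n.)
p(70) = 4087968

Compute p(n) via the recurrence p(n, m) = p(n, m−1) + p(n−m, m), where p(n, m) counts partitions of n with all parts ≤ m and p(n) = p(n, n). The base cases are p(0, m) = 1 and p(n, 0) = 0 for n > 0. Filling the table yields p(70) = 4087968. (Euler's pentagonal recurrence is an alternative.)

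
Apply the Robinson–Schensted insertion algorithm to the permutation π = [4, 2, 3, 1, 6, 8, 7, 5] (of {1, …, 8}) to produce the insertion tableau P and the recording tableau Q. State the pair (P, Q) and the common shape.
P = [1, 3, 5, 7] / [2, 6] / [4, 8];  Q = [1, 3, 5, 6] / [2, 7] / [4, 8];  common shape = (4, 2, 2)

Row-insert the values π_1, π_2, … into P one at a time, bumping the leftmost entry strictly greater than the inserted value down to the next row. The recording tableau Q records, in position (i, j), the step at which that cell was added to P.
  Insert 4 (step 1): P = [4];  Q = [1]
  Insert 2 (step 2): P = [2] / [4];  Q = [1] / [2]
  Insert 3 (step 3): P = [2, 3] / [4];  Q = [1, 3] / [2]
  Insert 1 (step 4): P = [1, 3] / [2] / [4];  Q = [1, 3] / [2] / [4]
  Insert 6 (step 5): P = [1, 3, 6] / [2] / [4];  Q = [1, 3, 5] / [2] / [4]
  Insert 8 (step 6): P = [1, 3, 6, 8] / [2] / [4];  Q = [1, 3, 5, 6] / [2] / [4]
  Insert 7 (step 7): P = [1, 3, 6, 7] / [2, 8] / [4];  Q = [1, 3, 5, 6] / [2, 7] / [4]
  Insert 5 (step 8): P = [1, 3, 5, 7] / [2, 6] / [4, 8];  Q = [1, 3, 5, 6] / [2, 7] / [4, 8]
Final shape: (4, 2, 2).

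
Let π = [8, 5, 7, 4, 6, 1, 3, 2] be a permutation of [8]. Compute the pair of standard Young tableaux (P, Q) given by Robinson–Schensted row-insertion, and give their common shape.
P = [1, 2] / [3, 6] / [4, 7] / [5] / [8];  Q = [1, 3] / [2, 5] / [4, 7] / [6] / [8];  common shape = (2, 2, 2, 1, 1)

Row-insert the values π_1, π_2, … into P one at a time, bumping the leftmost entry strictly greater than the inserted value down to the next row. The recording tableau Q records, in position (i, j), the step at which that cell was added to P.
  Insert 8 (step 1): P = [8];  Q = [1]
  Insert 5 (step 2): P = [5] / [8];  Q = [1] / [2]
  Insert 7 (step 3): P = [5, 7] / [8];  Q = [1, 3] / [2]
  Insert 4 (step 4): P = [4, 7] / [5] / [8];  Q = [1, 3] / [2] / [4]
  Insert 6 (step 5): P = [4, 6] / [5, 7] / [8];  Q = [1, 3] / [2, 5] / [4]
  Insert 1 (step 6): P = [1, 6] / [4, 7] / [5] / [8];  Q = [1, 3] / [2, 5] / [4] / [6]
  Insert 3 (step 7): P = [1, 3] / [4, 6] / [5, 7] / [8];  Q = [1, 3] / [2, 5] / [4, 7] / [6]
  Insert 2 (step 8): P = [1, 2] / [3, 6] / [4, 7] / [5] / [8];  Q = [1, 3] / [2, 5] / [4, 7] / [6] / [8]
Final shape: (2, 2, 2, 1, 1).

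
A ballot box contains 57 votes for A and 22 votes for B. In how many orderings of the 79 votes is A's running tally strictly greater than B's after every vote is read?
Strict-lead orderings = 8700986650352460100

Total orderings of the 79 votes with 57 for A: C(79, 57) = 19639369867938409940. By the Bertrand ballot formula (Cycle Lemma / reflection principle), the number of orderings in which A is strictly ahead of B throughout is (p − q)/(p + q) · C(p + q, p) = (57 − 22)/(57 + 22) · 19639369867938409940 = 8700986650352460100.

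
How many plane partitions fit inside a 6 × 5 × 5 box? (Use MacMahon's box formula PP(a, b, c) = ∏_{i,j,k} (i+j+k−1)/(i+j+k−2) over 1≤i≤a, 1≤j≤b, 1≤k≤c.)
PP(6, 5, 5) = 3184461423

Evaluate the triple product over i = 1..6, j = 1..5, k = 1..5. The factors are (2/1) · (3/2) · (4/3) · (5/4) · (6/5) · (3/2) · (4/3) · (5/4) · … (150 factors total). The numerators and denominators telescope so the product is an integer; carrying out the multiplication exactly gives PP(6, 5, 5) = 3184461423.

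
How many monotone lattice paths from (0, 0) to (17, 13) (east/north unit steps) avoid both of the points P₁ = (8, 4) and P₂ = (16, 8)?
Number of paths = 92750274

Inclusion–exclusion. Total paths: C(30, 17) = 119759850. Through P₁: C(12, 8)·C(18, 9) = 24066900. Through P₂: C(24, 16)·C(6, 1) = 4412826. Since P₁ is strictly southwest of P₂, a monotone path through both must visit P₁ then P₂; paths through both = C(12, 8)·C(12, 8)·C(6, 1) = 1470150. Avoid both = 119759850 − 24066900 − 4412826 + 1470150 = 92750274.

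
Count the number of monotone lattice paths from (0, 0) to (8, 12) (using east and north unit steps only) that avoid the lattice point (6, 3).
Number of paths = 121350

Total paths from (0, 0) to (8, 12): C(20, 8) = 125970. Paths through (6, 3): (paths (0, 0) → (6, 3)) × (paths (6, 3) → (8, 12)) = C(9, 6) · C(11, 2) = 84 · 55 = 4620. Avoidance count = 125970 − 4620 = 121350.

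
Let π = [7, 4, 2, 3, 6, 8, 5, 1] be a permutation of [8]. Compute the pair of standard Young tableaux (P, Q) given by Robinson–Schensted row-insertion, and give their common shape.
P = [1, 3, 5, 8] / [2, 6] / [4] / [7];  Q = [1, 4, 5, 6] / [2, 7] / [3] / [8];  common shape = (4, 2, 1, 1)

Row-insert the values π_1, π_2, … into P one at a time, bumping the leftmost entry strictly greater than the inserted value down to the next row. The recording tableau Q records, in position (i, j), the step at which that cell was added to P.
  Insert 7 (step 1): P = [7];  Q = [1]
  Insert 4 (step 2): P = [4] / [7];  Q = [1] / [2]
  Insert 2 (step 3): P = [2] / [4] / [7];  Q = [1] / [2] / [3]
  Insert 3 (step 4): P = [2, 3] / [4] / [7];  Q = [1, 4] / [2] / [3]
  Insert 6 (step 5): P = [2, 3, 6] / [4] / [7];  Q = [1, 4, 5] / [2] / [3]
  Insert 8 (step 6): P = [2, 3, 6, 8] / [4] / [7];  Q = [1, 4, 5, 6] / [2] / [3]
  Insert 5 (step 7): P = [2, 3, 5, 8] / [4, 6] / [7];  Q = [1, 4, 5, 6] / [2, 7] / [3]
  Insert 1 (step 8): P = [1, 3, 5, 8] / [2, 6] / [4] / [7];  Q = [1, 4, 5, 6] / [2, 7] / [3] / [8]
Final shape: (4, 2, 1, 1).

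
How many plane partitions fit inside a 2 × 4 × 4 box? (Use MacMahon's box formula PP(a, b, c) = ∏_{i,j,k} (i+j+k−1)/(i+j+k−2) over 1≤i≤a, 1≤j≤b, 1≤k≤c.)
PP(2, 4, 4) = 1764

Evaluate the triple product over i = 1..2, j = 1..4, k = 1..4. The factors are (2/1) · (3/2) · (4/3) · (5/4) · (3/2) · (4/3) · (5/4) · (6/5) · … (32 factors total). The numerators and denominators telescope so the product is an integer; carrying out the multiplication exactly gives PP(2, 4, 4) = 1764.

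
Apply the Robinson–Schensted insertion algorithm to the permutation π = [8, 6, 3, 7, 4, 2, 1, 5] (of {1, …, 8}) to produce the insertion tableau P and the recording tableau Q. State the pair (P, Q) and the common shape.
P = [1, 4, 5] / [2, 7] / [3] / [6] / [8];  Q = [1, 4, 8] / [2, 5] / [3] / [6] / [7];  common shape = (3, 2, 1, 1, 1)

Row-insert the values π_1, π_2, … into P one at a time, bumping the leftmost entry strictly greater than the inserted value down to the next row. The recording tableau Q records, in position (i, j), the step at which that cell was added to P.
  Insert 8 (step 1): P = [8];  Q = [1]
  Insert 6 (step 2): P = [6] / [8];  Q = [1] / [2]
  Insert 3 (step 3): P = [3] / [6] / [8];  Q = [1] / [2] / [3]
  Insert 7 (step 4): P = [3, 7] / [6] / [8];  Q = [1, 4] / [2] / [3]
  Insert 4 (step 5): P = [3, 4] / [6, 7] / [8];  Q = [1, 4] / [2, 5] / [3]
  Insert 2 (step 6): P = [2, 4] / [3, 7] / [6] / [8];  Q = [1, 4] / [2, 5] / [3] / [6]
  Insert 1 (step 7): P = [1, 4] / [2, 7] / [3] / [6] / [8];  Q = [1, 4] / [2, 5] / [3] / [6] / [7]
  Insert 5 (step 8): P = [1, 4, 5] / [2, 7] / [3] / [6] / [8];  Q = [1, 4, 8] / [2, 5] / [3] / [6] / [7]
Final shape: (3, 2, 1, 1, 1).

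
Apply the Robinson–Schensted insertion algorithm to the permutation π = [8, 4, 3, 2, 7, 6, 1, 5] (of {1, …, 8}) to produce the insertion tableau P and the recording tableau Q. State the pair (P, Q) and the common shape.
P = [1, 5] / [2, 6] / [3, 7] / [4] / [8];  Q = [1, 5] / [2, 6] / [3, 8] / [4] / [7];  common shape = (2, 2, 2, 1, 1)

Row-insert the values π_1, π_2, … into P one at a time, bumping the leftmost entry strictly greater than the inserted value down to the next row. The recording tableau Q records, in position (i, j), the step at which that cell was added to P.
  Insert 8 (step 1): P = [8];  Q = [1]
  Insert 4 (step 2): P = [4] / [8];  Q = [1] / [2]
  Insert 3 (step 3): P = [3] / [4] / [8];  Q = [1] / [2] / [3]
  Insert 2 (step 4): P = [2] / [3] / [4] / [8];  Q = [1] / [2] / [3] / [4]
  Insert 7 (step 5): P = [2, 7] / [3] / [4] / [8];  Q = [1, 5] / [2] / [3] / [4]
  Insert 6 (step 6): P = [2, 6] / [3, 7] / [4] / [8];  Q = [1, 5] / [2, 6] / [3] / [4]
  Insert 1 (step 7): P = [1, 6] / [2, 7] / [3] / [4] / [8];  Q = [1, 5] / [2, 6] / [3] / [4] / [7]
  Insert 5 (step 8): P = [1, 5] / [2, 6] / [3, 7] / [4] / [8];  Q = [1, 5] / [2, 6] / [3, 8] / [4] / [7]
Final shape: (2, 2, 2, 1, 1).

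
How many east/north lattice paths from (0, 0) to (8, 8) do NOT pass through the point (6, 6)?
Number of paths = 7326

Total paths from (0, 0) to (8, 8): C(16, 8) = 12870. Paths through (6, 6): (paths (0, 0) → (6, 6)) × (paths (6, 6) → (8, 8)) = C(12, 6) · C(4, 2) = 924 · 6 = 5544. Avoidance count = 12870 − 5544 = 7326.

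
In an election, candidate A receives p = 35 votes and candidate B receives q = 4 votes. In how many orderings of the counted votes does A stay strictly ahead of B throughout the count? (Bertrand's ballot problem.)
Strict-lead orderings = 65379

Total orderings of the 39 votes with 35 for A: C(39, 35) = 82251. By the Bertrand ballot formula (Cycle Lemma / reflection principle), the number of orderings in which A is strictly ahead of B throughout is (p − q)/(p + q) · C(p + q, p) = (35 − 4)/(35 + 4) · 82251 = 65379.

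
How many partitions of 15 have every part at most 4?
p(15, parts ≤ 4) = 54

Partitions of 15 with all parts ≤ 4: 4+4+4+3, 4+4+4+2+1, 4+4+4+1+1+1, 4+4+3+3+1, 4+4+3+2+2, 4+4+3+2+1+1, 4+4+3+1+1+1+1, 4+4+2+2+2+1, 4+4+2+2+1+1+1, 4+4+2+1+1+1+1+1, 4+4+1+1+1+1+1+1+1, 4+3+3+3+2, 4+3+3+3+1+1, 4+3+3+2+2+1, 4+3+3+2+1+1+1, 4+3+3+1+1+1+1+1, 4+3+2+2+2+2, 4+3+2+2+2+1+1, 4+3+2+2+1+1+1+1, 4+3+2+1+1+1+1+1+1, 4+3+1+1+1+1+1+1+1+1, 4+2+2+2+2+2+1, 4+2+2+2+2+1+1+1, 4+2+2+2+1+1+1+1+1, 4+2+2+1+1+1+1+1+1+1, 4+2+1+1+1+1+1+1+1+1+1, 4+1+1+1+1+1+1+1+1+1+1+1, 3+3+3+3+3, 3+3+3+3+2+1, 3+3+3+3+1+1+1, … (54 total). Count = 54.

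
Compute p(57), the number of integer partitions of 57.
p(57) = 614154

Compute p(n) via the recurrence p(n, m) = p(n, m−1) + p(n−m, m), where p(n, m) counts partitions of n with all parts ≤ m and p(n) = p(n, n). The base cases are p(0, m) = 1 and p(n, 0) = 0 for n > 0. Filling the table yields p(57) = 614154. (Euler's pentagonal recurrence is an alternative.)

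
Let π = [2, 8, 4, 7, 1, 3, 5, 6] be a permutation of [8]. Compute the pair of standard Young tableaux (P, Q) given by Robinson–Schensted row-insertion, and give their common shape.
P = [1, 3, 5, 6] / [2, 4, 7] / [8];  Q = [1, 2, 4, 8] / [3, 6, 7] / [5];  common shape = (4, 3, 1)

Row-insert the values π_1, π_2, … into P one at a time, bumping the leftmost entry strictly greater than the inserted value down to the next row. The recording tableau Q records, in position (i, j), the step at which that cell was added to P.
  Insert 2 (step 1): P = [2];  Q = [1]
  Insert 8 (step 2): P = [2, 8];  Q = [1, 2]
  Insert 4 (step 3): P = [2, 4] / [8];  Q = [1, 2] / [3]
  Insert 7 (step 4): P = [2, 4, 7] / [8];  Q = [1, 2, 4] / [3]
  Insert 1 (step 5): P = [1, 4, 7] / [2] / [8];  Q = [1, 2, 4] / [3] / [5]
  Insert 3 (step 6): P = [1, 3, 7] / [2, 4] / [8];  Q = [1, 2, 4] / [3, 6] / [5]
  Insert 5 (step 7): P = [1, 3, 5] / [2, 4, 7] / [8];  Q = [1, 2, 4] / [3, 6, 7] / [5]
  Insert 6 (step 8): P = [1, 3, 5, 6] / [2, 4, 7] / [8];  Q = [1, 2, 4, 8] / [3, 6, 7] / [5]
Final shape: (4, 3, 1).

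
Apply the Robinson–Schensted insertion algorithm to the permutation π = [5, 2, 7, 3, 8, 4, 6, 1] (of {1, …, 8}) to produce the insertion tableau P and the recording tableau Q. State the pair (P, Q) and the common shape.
P = [1, 3, 4, 6] / [2, 7, 8] / [5];  Q = [1, 3, 5, 7] / [2, 4, 6] / [8];  common shape = (4, 3, 1)

Row-insert the values π_1, π_2, … into P one at a time, bumping the leftmost entry strictly greater than the inserted value down to the next row. The recording tableau Q records, in position (i, j), the step at which that cell was added to P.
  Insert 5 (step 1): P = [5];  Q = [1]
  Insert 2 (step 2): P = [2] / [5];  Q = [1] / [2]
  Insert 7 (step 3): P = [2, 7] / [5];  Q = [1, 3] / [2]
  Insert 3 (step 4): P = [2, 3] / [5, 7];  Q = [1, 3] / [2, 4]
  Insert 8 (step 5): P = [2, 3, 8] / [5, 7];  Q = [1, 3, 5] / [2, 4]
  Insert 4 (step 6): P = [2, 3, 4] / [5, 7, 8];  Q = [1, 3, 5] / [2, 4, 6]
  Insert 6 (step 7): P = [2, 3, 4, 6] / [5, 7, 8];  Q = [1, 3, 5, 7] / [2, 4, 6]
  Insert 1 (step 8): P = [1, 3, 4, 6] / [2, 7, 8] / [5];  Q = [1, 3, 5, 7] / [2, 4, 6] / [8]
Final shape: (4, 3, 1).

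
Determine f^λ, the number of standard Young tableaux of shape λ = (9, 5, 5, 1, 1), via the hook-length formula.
# SYT of shape (9, 5, 5, 1, 1) = 100727550

Hook-length formula: f^λ = n! / Π hook(c), product over all cells c of the Young diagram. For λ = (9, 5, 5, 1, 1), n = 21 boxes. Hook lengths by row (left-to-right, top-to-bottom): [13, 10, 9, 8, 7, 4, 3, 2, 1]; [8, 5, 4, 3, 2]; [7, 4, 3, 2, 1]; [2]; [1]. Product of hooks = 507219148800. So f^λ = 21! / 507219148800 = 51090942171709440000 / 507219148800 = 100727550.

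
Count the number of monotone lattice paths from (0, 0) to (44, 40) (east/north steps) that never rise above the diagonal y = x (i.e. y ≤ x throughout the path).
Number of paths = 169784111889645082065180

By the reflection principle (André's argument), the number of monotone paths to (44, 40) with n ≤ m that never go above y = x is C(84, 44) − C(84, 45) = 1528057007006805738586620 − 1358272895117160656521440 = 169784111889645082065180.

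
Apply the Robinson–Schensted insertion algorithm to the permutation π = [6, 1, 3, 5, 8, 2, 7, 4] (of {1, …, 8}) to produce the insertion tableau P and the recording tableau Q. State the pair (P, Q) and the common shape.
P = [1, 2, 4, 7] / [3, 5] / [6, 8];  Q = [1, 3, 4, 5] / [2, 7] / [6, 8];  common shape = (4, 2, 2)

Row-insert the values π_1, π_2, … into P one at a time, bumping the leftmost entry strictly greater than the inserted value down to the next row. The recording tableau Q records, in position (i, j), the step at which that cell was added to P.
  Insert 6 (step 1): P = [6];  Q = [1]
  Insert 1 (step 2): P = [1] / [6];  Q = [1] / [2]
  Insert 3 (step 3): P = [1, 3] / [6];  Q = [1, 3] / [2]
  Insert 5 (step 4): P = [1, 3, 5] / [6];  Q = [1, 3, 4] / [2]
  Insert 8 (step 5): P = [1, 3, 5, 8] / [6];  Q = [1, 3, 4, 5] / [2]
  Insert 2 (step 6): P = [1, 2, 5, 8] / [3] / [6];  Q = [1, 3, 4, 5] / [2] / [6]
  Insert 7 (step 7): P = [1, 2, 5, 7] / [3, 8] / [6];  Q = [1, 3, 4, 5] / [2, 7] / [6]
  Insert 4 (step 8): P = [1, 2, 4, 7] / [3, 5] / [6, 8];  Q = [1, 3, 4, 5] / [2, 7] / [6, 8]
Final shape: (4, 2, 2).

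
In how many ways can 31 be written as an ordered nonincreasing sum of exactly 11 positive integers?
p(31, 11 parts) = 560

Partitions of n into exactly k parts are in bijection with partitions of n − k into at most k parts (subtract 1 from each part). So p(31, exactly 11) = p(20, parts ≤ 11). Computing via the recurrence p(m, j) = p(m, j−1) + p(m−j, j) gives 560.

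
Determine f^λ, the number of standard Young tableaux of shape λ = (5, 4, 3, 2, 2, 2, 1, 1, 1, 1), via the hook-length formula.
# SYT of shape (5, 4, 3, 2, 2, 2, 1, 1, 1, 1) = 975511680

Hook-length formula: f^λ = n! / Π hook(c), product over all cells c of the Young diagram. For λ = (5, 4, 3, 2, 2, 2, 1, 1, 1, 1), n = 22 boxes. Hook lengths by row (left-to-right, top-to-bottom): [14, 9, 5, 3, 1]; [12, 7, 3, 1]; [10, 5, 1]; [8, 3]; [7, 2]; [6, 1]; [4]; [3]; [2]; [1]. Product of hooks = 1152216576000. So f^λ = 22! / 1152216576000 = 1124000727777607680000 / 1152216576000 = 975511680.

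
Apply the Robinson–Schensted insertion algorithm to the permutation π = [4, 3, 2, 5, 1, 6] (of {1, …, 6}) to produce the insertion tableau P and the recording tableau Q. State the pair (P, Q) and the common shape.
P = [1, 5, 6] / [2] / [3] / [4];  Q = [1, 4, 6] / [2] / [3] / [5];  common shape = (3, 1, 1, 1)

Row-insert the values π_1, π_2, … into P one at a time, bumping the leftmost entry strictly greater than the inserted value down to the next row. The recording tableau Q records, in position (i, j), the step at which that cell was added to P.
  Insert 4 (step 1): P = [4];  Q = [1]
  Insert 3 (step 2): P = [3] / [4];  Q = [1] / [2]
  Insert 2 (step 3): P = [2] / [3] / [4];  Q = [1] / [2] / [3]
  Insert 5 (step 4): P = [2, 5] / [3] / [4];  Q = [1, 4] / [2] / [3]
  Insert 1 (step 5): P = [1, 5] / [2] / [3] / [4];  Q = [1, 4] / [2] / [3] / [5]
  Insert 6 (step 6): P = [1, 5, 6] / [2] / [3] / [4];  Q = [1, 4, 6] / [2] / [3] / [5]
Final shape: (3, 1, 1, 1).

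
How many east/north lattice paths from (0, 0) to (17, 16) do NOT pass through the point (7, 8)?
Number of paths = 885220380

Total paths from (0, 0) to (17, 16): C(33, 17) = 1166803110. Paths through (7, 8): (paths (0, 0) → (7, 8)) × (paths (7, 8) → (17, 16)) = C(15, 7) · C(18, 10) = 6435 · 43758 = 281582730. Avoidance count = 1166803110 − 281582730 = 885220380.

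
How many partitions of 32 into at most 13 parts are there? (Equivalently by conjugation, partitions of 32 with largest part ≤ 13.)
p(32, parts ≤ 13) = 6761

Use the recurrence p(n, m) = p(n, m−1) + p(n−m, m): either the largest part is < m (count p(n, m−1)) or the largest part is exactly m (remove one copy of m, count p(n−m, m)). With p(0, ·) = 1 this gives p(32, parts ≤ 13) = 6761. (By conjugating Young diagrams, this also counts partitions of 32 into at most 13 parts.)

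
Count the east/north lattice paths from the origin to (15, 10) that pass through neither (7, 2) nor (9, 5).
Number of paths = 2046836

Inclusion–exclusion. Total paths: C(25, 15) = 3268760. Through P₁: C(9, 7)·C(16, 8) = 463320. Through P₂: C(14, 9)·C(11, 6) = 924924. Since P₁ is strictly southwest of P₂, a monotone path through both must visit P₁ then P₂; paths through both = C(9, 7)·C(5, 2)·C(11, 6) = 166320. Avoid both = 3268760 − 463320 − 924924 + 166320 = 2046836.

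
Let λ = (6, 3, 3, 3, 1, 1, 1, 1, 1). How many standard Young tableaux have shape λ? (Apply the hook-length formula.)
# SYT of shape (6, 3, 3, 3, 1, 1, 1, 1, 1) = 41570100

Hook-length formula: f^λ = n! / Π hook(c), product over all cells c of the Young diagram. For λ = (6, 3, 3, 3, 1, 1, 1, 1, 1), n = 20 boxes. Hook lengths by row (left-to-right, top-to-bottom): [14, 8, 7, 3, 2, 1]; [10, 4, 3]; [9, 3, 2]; [8, 2, 1]; [5]; [4]; [3]; [2]; [1]. Product of hooks = 58525286400. So f^λ = 20! / 58525286400 = 2432902008176640000 / 58525286400 = 41570100.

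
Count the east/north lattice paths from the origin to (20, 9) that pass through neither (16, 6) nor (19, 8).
Number of paths = 4455660

Inclusion–exclusion. Total paths: C(29, 20) = 10015005. Through P₁: C(22, 16)·C(7, 4) = 2611455. Through P₂: C(27, 19)·C(2, 1) = 4440150. Since P₁ is strictly southwest of P₂, a monotone path through both must visit P₁ then P₂; paths through both = C(22, 16)·C(5, 3)·C(2, 1) = 1492260. Avoid both = 10015005 − 2611455 − 4440150 + 1492260 = 4455660.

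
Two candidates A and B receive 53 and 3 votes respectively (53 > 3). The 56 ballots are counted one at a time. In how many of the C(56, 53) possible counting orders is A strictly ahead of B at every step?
Strict-lead orderings = 24750

Total orderings of the 56 votes with 53 for A: C(56, 53) = 27720. By the Bertrand ballot formula (Cycle Lemma / reflection principle), the number of orderings in which A is strictly ahead of B throughout is (p − q)/(p + q) · C(p + q, p) = (53 − 3)/(53 + 3) · 27720 = 24750.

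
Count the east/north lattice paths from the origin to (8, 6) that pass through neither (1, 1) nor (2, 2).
Number of paths = 999

Inclusion–exclusion. Total paths: C(14, 8) = 3003. Through P₁: C(2, 1)·C(12, 7) = 1584. Through P₂: C(4, 2)·C(10, 6) = 1260. Since P₁ is strictly southwest of P₂, a monotone path through both must visit P₁ then P₂; paths through both = C(2, 1)·C(2, 1)·C(10, 6) = 840. Avoid both = 3003 − 1584 − 1260 + 840 = 999.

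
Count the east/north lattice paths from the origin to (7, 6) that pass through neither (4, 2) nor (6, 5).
Number of paths = 567

Inclusion–exclusion. Total paths: C(13, 7) = 1716. Through P₁: C(6, 4)·C(7, 3) = 525. Through P₂: C(11, 6)·C(2, 1) = 924. Since P₁ is strictly southwest of P₂, a monotone path through both must visit P₁ then P₂; paths through both = C(6, 4)·C(5, 2)·C(2, 1) = 300. Avoid both = 1716 − 525 − 924 + 300 = 567.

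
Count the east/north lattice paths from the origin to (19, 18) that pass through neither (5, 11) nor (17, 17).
Number of paths = 10407164856

Inclusion–exclusion. Total paths: C(37, 19) = 17672631900. Through P₁: C(16, 5)·C(21, 14) = 507911040. Through P₂: C(34, 17)·C(3, 2) = 7000818660. Since P₁ is strictly southwest of P₂, a monotone path through both must visit P₁ then P₂; paths through both = C(16, 5)·C(18, 12)·C(3, 2) = 243262656. Avoid both = 17672631900 − 507911040 − 7000818660 + 243262656 = 10407164856.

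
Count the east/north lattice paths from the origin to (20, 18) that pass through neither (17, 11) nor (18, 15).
Number of paths = 21703224810

Inclusion–exclusion. Total paths: C(38, 20) = 33578000610. Through P₁: C(28, 17)·C(10, 3) = 2576901600. Through P₂: C(33, 18)·C(5, 2) = 10371583200. Since P₁ is strictly southwest of P₂, a monotone path through both must visit P₁ then P₂; paths through both = C(28, 17)·C(5, 1)·C(5, 2) = 1073709000. Avoid both = 33578000610 − 2576901600 − 10371583200 + 1073709000 = 21703224810.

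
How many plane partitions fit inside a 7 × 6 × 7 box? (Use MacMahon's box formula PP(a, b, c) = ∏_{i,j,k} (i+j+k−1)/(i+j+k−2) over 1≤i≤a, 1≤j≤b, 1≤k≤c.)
PP(7, 6, 7) = 872299918503728

Evaluate the triple product over i = 1..7, j = 1..6, k = 1..7. The factors are (2/1) · (3/2) · (4/3) · (5/4) · (6/5) · (7/6) · (8/7) · (3/2) · … (294 factors total). The numerators and denominators telescope so the product is an integer; carrying out the multiplication exactly gives PP(7, 6, 7) = 872299918503728.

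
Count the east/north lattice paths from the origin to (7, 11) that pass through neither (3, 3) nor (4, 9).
Number of paths = 16174

Inclusion–exclusion. Total paths: C(18, 7) = 31824. Through P₁: C(6, 3)·C(12, 4) = 9900. Through P₂: C(13, 4)·C(5, 3) = 7150. Since P₁ is strictly southwest of P₂, a monotone path through both must visit P₁ then P₂; paths through both = C(6, 3)·C(7, 1)·C(5, 3) = 1400. Avoid both = 31824 − 9900 − 7150 + 1400 = 16174.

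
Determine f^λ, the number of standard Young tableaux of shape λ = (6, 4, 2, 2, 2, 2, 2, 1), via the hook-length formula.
# SYT of shape (6, 4, 2, 2, 2, 2, 2, 1) = 184606128

Hook-length formula: f^λ = n! / Π hook(c), product over all cells c of the Young diagram. For λ = (6, 4, 2, 2, 2, 2, 2, 1), n = 21 boxes. Hook lengths by row (left-to-right, top-to-bottom): [13, 11, 5, 4, 2, 1]; [10, 8, 2, 1]; [7, 5]; [6, 4]; [5, 3]; [4, 2]; [3, 1]; [1]. Product of hooks = 276756480000. So f^λ = 21! / 276756480000 = 51090942171709440000 / 276756480000 = 184606128.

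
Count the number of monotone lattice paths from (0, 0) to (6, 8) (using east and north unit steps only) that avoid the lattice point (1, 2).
Number of paths = 1617

Total paths from (0, 0) to (6, 8): C(14, 6) = 3003. Paths through (1, 2): (paths (0, 0) → (1, 2)) × (paths (1, 2) → (6, 8)) = C(3, 1) · C(11, 5) = 3 · 462 = 1386. Avoidance count = 3003 − 1386 = 1617.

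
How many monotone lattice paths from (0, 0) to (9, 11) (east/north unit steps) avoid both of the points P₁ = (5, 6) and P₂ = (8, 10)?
Number of paths = 54572

Inclusion–exclusion. Total paths: C(20, 9) = 167960. Through P₁: C(11, 5)·C(9, 4) = 58212. Through P₂: C(18, 8)·C(2, 1) = 87516. Since P₁ is strictly southwest of P₂, a monotone path through both must visit P₁ then P₂; paths through both = C(11, 5)·C(7, 3)·C(2, 1) = 32340. Avoid both = 167960 − 58212 − 87516 + 32340 = 54572.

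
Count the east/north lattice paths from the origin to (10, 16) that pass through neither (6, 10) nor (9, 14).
Number of paths = 2019325

Inclusion–exclusion. Total paths: C(26, 10) = 5311735. Through P₁: C(16, 6)·C(10, 4) = 1681680. Through P₂: C(23, 9)·C(3, 1) = 2451570. Since P₁ is strictly southwest of P₂, a monotone path through both must visit P₁ then P₂; paths through both = C(16, 6)·C(7, 3)·C(3, 1) = 840840. Avoid both = 5311735 − 1681680 − 2451570 + 840840 = 2019325.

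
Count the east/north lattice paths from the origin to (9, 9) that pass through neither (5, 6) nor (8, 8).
Number of paths = 15950

Inclusion–exclusion. Total paths: C(18, 9) = 48620. Through P₁: C(11, 5)·C(7, 4) = 16170. Through P₂: C(16, 8)·C(2, 1) = 25740. Since P₁ is strictly southwest of P₂, a monotone path through both must visit P₁ then P₂; paths through both = C(11, 5)·C(5, 3)·C(2, 1) = 9240. Avoid both = 48620 − 16170 − 25740 + 9240 = 15950.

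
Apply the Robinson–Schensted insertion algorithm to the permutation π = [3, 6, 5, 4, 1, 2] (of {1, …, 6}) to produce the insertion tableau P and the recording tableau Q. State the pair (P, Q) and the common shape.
P = [1, 2] / [3, 4] / [5] / [6];  Q = [1, 2] / [3, 6] / [4] / [5];  common shape = (2, 2, 1, 1)

Row-insert the values π_1, π_2, … into P one at a time, bumping the leftmost entry strictly greater than the inserted value down to the next row. The recording tableau Q records, in position (i, j), the step at which that cell was added to P.
  Insert 3 (step 1): P = [3];  Q = [1]
  Insert 6 (step 2): P = [3, 6];  Q = [1, 2]
  Insert 5 (step 3): P = [3, 5] / [6];  Q = [1, 2] / [3]
  Insert 4 (step 4): P = [3, 4] / [5] / [6];  Q = [1, 2] / [3] / [4]
  Insert 1 (step 5): P = [1, 4] / [3] / [5] / [6];  Q = [1, 2] / [3] / [4] / [5]
  Insert 2 (step 6): P = [1, 2] / [3, 4] / [5] / [6];  Q = [1, 2] / [3, 6] / [4] / [5]
Final shape: (2, 2, 1, 1).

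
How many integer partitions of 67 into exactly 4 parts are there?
p(67, 4 parts) = 2178

Partitions of n into exactly k parts are in bijection with partitions of n − k into at most k parts (subtract 1 from each part). So p(67, exactly 4) = p(63, parts ≤ 4). Computing via the recurrence p(m, j) = p(m, j−1) + p(m−j, j) gives 2178.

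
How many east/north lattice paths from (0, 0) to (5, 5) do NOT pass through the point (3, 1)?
Number of paths = 192

Total paths from (0, 0) to (5, 5): C(10, 5) = 252. Paths through (3, 1): (paths (0, 0) → (3, 1)) × (paths (3, 1) → (5, 5)) = C(4, 3) · C(6, 2) = 4 · 15 = 60. Avoidance count = 252 − 60 = 192.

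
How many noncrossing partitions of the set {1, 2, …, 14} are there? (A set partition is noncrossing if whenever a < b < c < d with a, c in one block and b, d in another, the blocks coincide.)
C_14 = 2674440

These noncrossing partitions are counted by the Catalan number C_n = (1/(n + 1)) · C(2n, n). For n = 14: C_14 = (1/15) · C(28, 14) = 40116600/15 = 2674440.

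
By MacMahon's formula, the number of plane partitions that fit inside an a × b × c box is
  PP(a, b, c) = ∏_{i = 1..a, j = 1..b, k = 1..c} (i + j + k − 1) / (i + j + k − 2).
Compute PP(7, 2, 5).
PP(7, 2, 5) = 169884

Evaluate the triple product over i = 1..7, j = 1..2, k = 1..5. The factors are (2/1) · (3/2) · (4/3) · (5/4) · (6/5) · (3/2) · (4/3) · (5/4) · … (70 factors total). The numerators and denominators telescope so the product is an integer; carrying out the multiplication exactly gives PP(7, 2, 5) = 169884.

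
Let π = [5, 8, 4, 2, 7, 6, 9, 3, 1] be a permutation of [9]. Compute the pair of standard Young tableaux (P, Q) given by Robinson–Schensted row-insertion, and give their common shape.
P = [1, 3, 9] / [2, 6] / [4, 7] / [5] / [8];  Q = [1, 2, 7] / [3, 5] / [4, 6] / [8] / [9];  common shape = (3, 2, 2, 1, 1)

Row-insert the values π_1, π_2, … into P one at a time, bumping the leftmost entry strictly greater than the inserted value down to the next row. The recording tableau Q records, in position (i, j), the step at which that cell was added to P.
  Insert 5 (step 1): P = [5];  Q = [1]
  Insert 8 (step 2): P = [5, 8];  Q = [1, 2]
  Insert 4 (step 3): P = [4, 8] / [5];  Q = [1, 2] / [3]
  Insert 2 (step 4): P = [2, 8] / [4] / [5];  Q = [1, 2] / [3] / [4]
  Insert 7 (step 5): P = [2, 7] / [4, 8] / [5];  Q = [1, 2] / [3, 5] / [4]
  Insert 6 (step 6): P = [2, 6] / [4, 7] / [5, 8];  Q = [1, 2] / [3, 5] / [4, 6]
  Insert 9 (step 7): P = [2, 6, 9] / [4, 7] / [5, 8];  Q = [1, 2, 7] / [3, 5] / [4, 6]
  Insert 3 (step 8): P = [2, 3, 9] / [4, 6] / [5, 7] / [8];  Q = [1, 2, 7] / [3, 5] / [4, 6] / [8]
  Insert 1 (step 9): P = [1, 3, 9] / [2, 6] / [4, 7] / [5] / [8];  Q = [1, 2, 7] / [3, 5] / [4, 6] / [8] / [9]
Final shape: (3, 2, 2, 1, 1).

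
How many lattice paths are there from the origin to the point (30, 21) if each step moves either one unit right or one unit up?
Number of paths = 114456658306760

A monotone lattice path from (0, 0) to (30, 21) consists of 30 east steps and 21 north steps in some order, so it is determined by which 30 of the 51 steps are east. The count is C(51, 30) = 114456658306760.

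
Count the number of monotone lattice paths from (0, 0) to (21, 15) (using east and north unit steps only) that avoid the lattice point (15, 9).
Number of paths = 4359768864

Total paths from (0, 0) to (21, 15): C(36, 21) = 5567902560. Paths through (15, 9): (paths (0, 0) → (15, 9)) × (paths (15, 9) → (21, 15)) = C(24, 15) · C(12, 6) = 1307504 · 924 = 1208133696. Avoidance count = 5567902560 − 1208133696 = 4359768864.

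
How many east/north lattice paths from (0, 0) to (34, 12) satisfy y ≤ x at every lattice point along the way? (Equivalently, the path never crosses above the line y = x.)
Number of paths = 25569834459

By the reflection principle (André's argument), the number of monotone paths to (34, 12) with n ≤ m that never go above y = x is C(46, 34) − C(46, 35) = 38910617655 − 13340783196 = 25569834459.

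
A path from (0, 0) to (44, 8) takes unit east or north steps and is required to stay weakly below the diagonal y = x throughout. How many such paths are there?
Number of paths = 618753590

By the reflection principle (André's argument), the number of monotone paths to (44, 8) with n ≤ m that never go above y = x is C(52, 44) − C(52, 45) = 752538150 − 133784560 = 618753590.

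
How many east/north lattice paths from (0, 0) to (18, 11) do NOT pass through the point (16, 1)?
Number of paths = 34596168

Total paths from (0, 0) to (18, 11): C(29, 18) = 34597290. Paths through (16, 1): (paths (0, 0) → (16, 1)) × (paths (16, 1) → (18, 11)) = C(17, 16) · C(12, 2) = 17 · 66 = 1122. Avoidance count = 34597290 − 1122 = 34596168.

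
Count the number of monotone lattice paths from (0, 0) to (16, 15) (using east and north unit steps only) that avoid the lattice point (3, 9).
Number of paths = 294571155

Total paths from (0, 0) to (16, 15): C(31, 16) = 300540195. Paths through (3, 9): (paths (0, 0) → (3, 9)) × (paths (3, 9) → (16, 15)) = C(12, 3) · C(19, 13) = 220 · 27132 = 5969040. Avoidance count = 300540195 − 5969040 = 294571155.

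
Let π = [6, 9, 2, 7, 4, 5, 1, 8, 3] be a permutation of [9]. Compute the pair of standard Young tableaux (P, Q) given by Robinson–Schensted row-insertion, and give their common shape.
P = [1, 3, 5, 8] / [2, 4] / [6, 7] / [9];  Q = [1, 2, 6, 8] / [3, 4] / [5, 9] / [7];  common shape = (4, 2, 2, 1)

Row-insert the values π_1, π_2, … into P one at a time, bumping the leftmost entry strictly greater than the inserted value down to the next row. The recording tableau Q records, in position (i, j), the step at which that cell was added to P.
  Insert 6 (step 1): P = [6];  Q = [1]
  Insert 9 (step 2): P = [6, 9];  Q = [1, 2]
  Insert 2 (step 3): P = [2, 9] / [6];  Q = [1, 2] / [3]
  Insert 7 (step 4): P = [2, 7] / [6, 9];  Q = [1, 2] / [3, 4]
  Insert 4 (step 5): P = [2, 4] / [6, 7] / [9];  Q = [1, 2] / [3, 4] / [5]
  Insert 5 (step 6): P = [2, 4, 5] / [6, 7] / [9];  Q = [1, 2, 6] / [3, 4] / [5]
  Insert 1 (step 7): P = [1, 4, 5] / [2, 7] / [6] / [9];  Q = [1, 2, 6] / [3, 4] / [5] / [7]
  Insert 8 (step 8): P = [1, 4, 5, 8] / [2, 7] / [6] / [9];  Q = [1, 2, 6, 8] / [3, 4] / [5] / [7]
  Insert 3 (step 9): P = [1, 3, 5, 8] / [2, 4] / [6, 7] / [9];  Q = [1, 2, 6, 8] / [3, 4] / [5, 9] / [7]
Final shape: (4, 2, 2, 1).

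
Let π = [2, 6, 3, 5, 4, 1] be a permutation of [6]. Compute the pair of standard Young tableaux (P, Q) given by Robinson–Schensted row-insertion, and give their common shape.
P = [1, 3, 4] / [2] / [5] / [6];  Q = [1, 2, 4] / [3] / [5] / [6];  common shape = (3, 1, 1, 1)

Row-insert the values π_1, π_2, … into P one at a time, bumping the leftmost entry strictly greater than the inserted value down to the next row. The recording tableau Q records, in position (i, j), the step at which that cell was added to P.
  Insert 2 (step 1): P = [2];  Q = [1]
  Insert 6 (step 2): P = [2, 6];  Q = [1, 2]
  Insert 3 (step 3): P = [2, 3] / [6];  Q = [1, 2] / [3]
  Insert 5 (step 4): P = [2, 3, 5] / [6];  Q = [1, 2, 4] / [3]
  Insert 4 (step 5): P = [2, 3, 4] / [5] / [6];  Q = [1, 2, 4] / [3] / [5]
  Insert 1 (step 6): P = [1, 3, 4] / [2] / [5] / [6];  Q = [1, 2, 4] / [3] / [5] / [6]
Final shape: (3, 1, 1, 1).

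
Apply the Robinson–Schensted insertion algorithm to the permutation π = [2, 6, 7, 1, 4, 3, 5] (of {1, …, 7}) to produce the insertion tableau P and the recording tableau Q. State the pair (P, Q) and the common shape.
P = [1, 3, 5] / [2, 4, 7] / [6];  Q = [1, 2, 3] / [4, 5, 7] / [6];  common shape = (3, 3, 1)

Row-insert the values π_1, π_2, … into P one at a time, bumping the leftmost entry strictly greater than the inserted value down to the next row. The recording tableau Q records, in position (i, j), the step at which that cell was added to P.
  Insert 2 (step 1): P = [2];  Q = [1]
  Insert 6 (step 2): P = [2, 6];  Q = [1, 2]
  Insert 7 (step 3): P = [2, 6, 7];  Q = [1, 2, 3]
  Insert 1 (step 4): P = [1, 6, 7] / [2];  Q = [1, 2, 3] / [4]
  Insert 4 (step 5): P = [1, 4, 7] / [2, 6];  Q = [1, 2, 3] / [4, 5]
  Insert 3 (step 6): P = [1, 3, 7] / [2, 4] / [6];  Q = [1, 2, 3] / [4, 5] / [6]
  Insert 5 (step 7): P = [1, 3, 5] / [2, 4, 7] / [6];  Q = [1, 2, 3] / [4, 5, 7] / [6]
Final shape: (3, 3, 1).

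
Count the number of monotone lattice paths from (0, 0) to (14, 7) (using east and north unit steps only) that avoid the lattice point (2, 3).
Number of paths = 98080

Total paths from (0, 0) to (14, 7): C(21, 14) = 116280. Paths through (2, 3): (paths (0, 0) → (2, 3)) × (paths (2, 3) → (14, 7)) = C(5, 2) · C(16, 12) = 10 · 1820 = 18200. Avoidance count = 116280 − 18200 = 98080.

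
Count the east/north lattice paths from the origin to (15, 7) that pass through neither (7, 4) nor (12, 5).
Number of paths = 74014

Inclusion–exclusion. Total paths: C(22, 15) = 170544. Through P₁: C(11, 7)·C(11, 8) = 54450. Through P₂: C(17, 12)·C(5, 3) = 61880. Since P₁ is strictly southwest of P₂, a monotone path through both must visit P₁ then P₂; paths through both = C(11, 7)·C(6, 5)·C(5, 3) = 19800. Avoid both = 170544 − 54450 − 61880 + 19800 = 74014.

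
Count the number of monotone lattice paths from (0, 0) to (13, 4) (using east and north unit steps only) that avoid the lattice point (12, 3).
Number of paths = 1470

Total paths from (0, 0) to (13, 4): C(17, 13) = 2380. Paths through (12, 3): (paths (0, 0) → (12, 3)) × (paths (12, 3) → (13, 4)) = C(15, 12) · C(2, 1) = 455 · 2 = 910. Avoidance count = 2380 − 910 = 1470.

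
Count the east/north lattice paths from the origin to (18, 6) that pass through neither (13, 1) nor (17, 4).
Number of paths = 114583

Inclusion–exclusion. Total paths: C(24, 18) = 134596. Through P₁: C(14, 13)·C(10, 5) = 3528. Through P₂: C(21, 17)·C(3, 1) = 17955. Since P₁ is strictly southwest of P₂, a monotone path through both must visit P₁ then P₂; paths through both = C(14, 13)·C(7, 4)·C(3, 1) = 1470. Avoid both = 134596 − 3528 − 17955 + 1470 = 114583.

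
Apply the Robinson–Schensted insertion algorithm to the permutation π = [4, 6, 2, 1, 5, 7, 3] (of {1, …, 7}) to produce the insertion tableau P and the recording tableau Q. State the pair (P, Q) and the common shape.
P = [1, 3, 7] / [2, 5] / [4, 6];  Q = [1, 2, 6] / [3, 5] / [4, 7];  common shape = (3, 2, 2)

Row-insert the values π_1, π_2, … into P one at a time, bumping the leftmost entry strictly greater than the inserted value down to the next row. The recording tableau Q records, in position (i, j), the step at which that cell was added to P.
  Insert 4 (step 1): P = [4];  Q = [1]
  Insert 6 (step 2): P = [4, 6];  Q = [1, 2]
  Insert 2 (step 3): P = [2, 6] / [4];  Q = [1, 2] / [3]
  Insert 1 (step 4): P = [1, 6] / [2] / [4];  Q = [1, 2] / [3] / [4]
  Insert 5 (step 5): P = [1, 5] / [2, 6] / [4];  Q = [1, 2] / [3, 5] / [4]
  Insert 7 (step 6): P = [1, 5, 7] / [2, 6] / [4];  Q = [1, 2, 6] / [3, 5] / [4]
  Insert 3 (step 7): P = [1, 3, 7] / [2, 5] / [4, 6];  Q = [1, 2, 6] / [3, 5] / [4, 7]
Final shape: (3, 2, 2).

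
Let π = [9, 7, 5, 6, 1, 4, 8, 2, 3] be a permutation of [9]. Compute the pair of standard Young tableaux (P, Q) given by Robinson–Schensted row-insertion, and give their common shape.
P = [1, 2, 3] / [4, 6, 8] / [5] / [7] / [9];  Q = [1, 4, 7] / [2, 6, 9] / [3] / [5] / [8];  common shape = (3, 3, 1, 1, 1)

Row-insert the values π_1, π_2, … into P one at a time, bumping the leftmost entry strictly greater than the inserted value down to the next row. The recording tableau Q records, in position (i, j), the step at which that cell was added to P.
  Insert 9 (step 1): P = [9];  Q = [1]
  Insert 7 (step 2): P = [7] / [9];  Q = [1] / [2]
  Insert 5 (step 3): P = [5] / [7] / [9];  Q = [1] / [2] / [3]
  Insert 6 (step 4): P = [5, 6] / [7] / [9];  Q = [1, 4] / [2] / [3]
  Insert 1 (step 5): P = [1, 6] / [5] / [7] / [9];  Q = [1, 4] / [2] / [3] / [5]
  Insert 4 (step 6): P = [1, 4] / [5, 6] / [7] / [9];  Q = [1, 4] / [2, 6] / [3] / [5]
  Insert 8 (step 7): P = [1, 4, 8] / [5, 6] / [7] / [9];  Q = [1, 4, 7] / [2, 6] / [3] / [5]
  Insert 2 (step 8): P = [1, 2, 8] / [4, 6] / [5] / [7] / [9];  Q = [1, 4, 7] / [2, 6] / [3] / [5] / [8]
  Insert 3 (step 9): P = [1, 2, 3] / [4, 6, 8] / [5] / [7] / [9];  Q = [1, 4, 7] / [2, 6, 9] / [3] / [5] / [8]
Final shape: (3, 3, 1, 1, 1).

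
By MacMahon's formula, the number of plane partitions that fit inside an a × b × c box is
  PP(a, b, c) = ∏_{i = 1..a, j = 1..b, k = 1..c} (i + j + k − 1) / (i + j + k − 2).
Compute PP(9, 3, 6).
PP(9, 3, 6) = 2530768240

Evaluate the triple product over i = 1..9, j = 1..3, k = 1..6. The factors are (2/1) · (3/2) · (4/3) · (5/4) · (6/5) · (7/6) · (3/2) · (4/3) · … (162 factors total). The numerators and denominators telescope so the product is an integer; carrying out the multiplication exactly gives PP(9, 3, 6) = 2530768240.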